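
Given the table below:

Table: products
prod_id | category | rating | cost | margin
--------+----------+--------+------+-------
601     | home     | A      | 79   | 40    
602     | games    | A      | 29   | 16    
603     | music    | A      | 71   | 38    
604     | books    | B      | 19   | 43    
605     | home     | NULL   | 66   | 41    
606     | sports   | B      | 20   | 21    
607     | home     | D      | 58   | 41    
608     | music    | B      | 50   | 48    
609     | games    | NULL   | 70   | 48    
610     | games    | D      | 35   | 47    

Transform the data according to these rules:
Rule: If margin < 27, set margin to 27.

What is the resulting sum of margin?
400

Step 1: 2 records have margin < 27
Step 2: These records originally summed to 37
Step 3: After setting to minimum: 2 × 27 = 54
Step 4: Unaffected records sum: 346
Step 5: Final sum = 54 + 346 = 400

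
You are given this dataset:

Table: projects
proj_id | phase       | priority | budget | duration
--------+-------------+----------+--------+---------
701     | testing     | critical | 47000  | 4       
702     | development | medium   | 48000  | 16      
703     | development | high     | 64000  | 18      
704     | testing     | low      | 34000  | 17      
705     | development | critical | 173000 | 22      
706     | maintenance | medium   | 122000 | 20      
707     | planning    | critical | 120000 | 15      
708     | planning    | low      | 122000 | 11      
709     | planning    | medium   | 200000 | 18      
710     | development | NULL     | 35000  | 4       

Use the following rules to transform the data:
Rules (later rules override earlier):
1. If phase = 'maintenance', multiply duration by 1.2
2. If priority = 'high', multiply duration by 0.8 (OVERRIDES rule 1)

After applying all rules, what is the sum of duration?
145.4

Step 1: Rule 2 takes priority for records with priority = 'high'
  - 1 records: 18 × 0.8 = 14.4
Step 2: Rule 1 applies to remaining records with phase = 'maintenance'
  - 1 records: 20 × 1.2 = 24.0
Step 3: Other records unchanged: 107
Step 4: Final sum = 14.4 + 24.0 + 107 = 145.4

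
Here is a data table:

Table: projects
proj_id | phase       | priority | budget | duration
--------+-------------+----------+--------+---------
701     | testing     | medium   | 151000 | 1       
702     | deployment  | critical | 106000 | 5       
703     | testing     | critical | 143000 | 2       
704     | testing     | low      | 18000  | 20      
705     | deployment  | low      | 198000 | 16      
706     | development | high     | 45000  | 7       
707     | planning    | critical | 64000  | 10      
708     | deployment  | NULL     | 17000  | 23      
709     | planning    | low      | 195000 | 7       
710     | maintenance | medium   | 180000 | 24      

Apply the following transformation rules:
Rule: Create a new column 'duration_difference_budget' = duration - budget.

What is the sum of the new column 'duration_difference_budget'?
-1116885

Step 1: For each record, compute duration - budget
Example calculations:
  1 - 151000 = -150999
  5 - 106000 = -105995
  2 - 143000 = -142998
  ...
Step 2: Sum all derived values
Step 3: Total = -1116885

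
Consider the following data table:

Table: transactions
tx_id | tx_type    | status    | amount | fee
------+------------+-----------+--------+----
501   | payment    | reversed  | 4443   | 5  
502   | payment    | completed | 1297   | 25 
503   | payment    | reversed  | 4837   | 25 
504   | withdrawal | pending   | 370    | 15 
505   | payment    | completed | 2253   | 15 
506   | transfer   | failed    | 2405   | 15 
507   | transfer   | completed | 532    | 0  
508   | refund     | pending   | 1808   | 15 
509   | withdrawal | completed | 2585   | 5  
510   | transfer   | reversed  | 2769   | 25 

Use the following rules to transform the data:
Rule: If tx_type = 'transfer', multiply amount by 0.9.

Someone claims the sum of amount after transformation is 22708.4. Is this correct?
No, the correct result is 22728.4.

Step 1: Calculate the correct sum after transformation
Step 2: Apply multiplier 0.9 to records where tx_type = 'transfer'
Step 3: Correct result = 22728.4
Step 4: Claimed result = 22708.4
Step 5: 22728.4 ≠ 22708.4
Conclusion: The claimed result is incorrect. The correct answer is 22728.4.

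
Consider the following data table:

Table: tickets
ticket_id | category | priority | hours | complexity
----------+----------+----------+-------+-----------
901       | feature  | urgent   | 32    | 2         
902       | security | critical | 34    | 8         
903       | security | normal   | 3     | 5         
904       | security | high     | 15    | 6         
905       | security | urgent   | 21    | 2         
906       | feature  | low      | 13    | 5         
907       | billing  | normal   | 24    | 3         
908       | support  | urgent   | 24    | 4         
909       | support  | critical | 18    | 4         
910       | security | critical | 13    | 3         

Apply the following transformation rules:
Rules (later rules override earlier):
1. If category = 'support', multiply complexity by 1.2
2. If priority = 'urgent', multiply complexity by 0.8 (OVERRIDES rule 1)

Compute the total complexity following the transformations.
41.2

Step 1: Rule 2 takes priority for records with priority = 'urgent'
  - 3 records: 8 × 0.8 = 6.4
Step 2: Rule 1 applies to remaining records with category = 'support'
  - 1 records: 4 × 1.2 = 4.8
Step 3: Other records unchanged: 30
Step 4: Final sum = 6.4 + 4.8 + 30 = 41.2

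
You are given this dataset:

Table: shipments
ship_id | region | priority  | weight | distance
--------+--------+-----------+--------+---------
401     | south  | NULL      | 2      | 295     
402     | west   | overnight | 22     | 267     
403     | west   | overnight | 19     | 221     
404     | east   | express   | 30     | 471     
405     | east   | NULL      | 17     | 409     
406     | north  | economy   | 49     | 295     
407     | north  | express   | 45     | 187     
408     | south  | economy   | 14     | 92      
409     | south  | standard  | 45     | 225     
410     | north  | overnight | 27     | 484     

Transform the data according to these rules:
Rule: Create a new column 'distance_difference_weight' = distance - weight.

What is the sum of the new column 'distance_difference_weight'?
2676

Step 1: For each record, compute distance - weight
Example calculations:
  295 - 2 = 293
  267 - 22 = 245
  221 - 19 = 202
  ...
Step 2: Sum all derived values
Step 3: Total = 2676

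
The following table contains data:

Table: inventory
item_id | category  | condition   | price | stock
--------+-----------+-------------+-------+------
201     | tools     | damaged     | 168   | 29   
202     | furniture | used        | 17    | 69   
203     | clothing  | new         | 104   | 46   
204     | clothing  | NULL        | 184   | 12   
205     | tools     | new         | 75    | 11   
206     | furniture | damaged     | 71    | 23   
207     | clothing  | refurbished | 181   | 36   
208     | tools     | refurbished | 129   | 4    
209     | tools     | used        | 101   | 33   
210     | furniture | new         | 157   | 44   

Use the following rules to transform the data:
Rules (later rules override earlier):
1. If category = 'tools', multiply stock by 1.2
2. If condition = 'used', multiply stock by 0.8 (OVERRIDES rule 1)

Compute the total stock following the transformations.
295.4

Step 1: Rule 2 takes priority for records with condition = 'used'
  - 2 records: 102 × 0.8 = 81.6
Step 2: Rule 1 applies to remaining records with category = 'tools'
  - 3 records: 44 × 1.2 = 52.8
Step 3: Other records unchanged: 161
Step 4: Final sum = 81.6 + 52.8 + 161 = 295.4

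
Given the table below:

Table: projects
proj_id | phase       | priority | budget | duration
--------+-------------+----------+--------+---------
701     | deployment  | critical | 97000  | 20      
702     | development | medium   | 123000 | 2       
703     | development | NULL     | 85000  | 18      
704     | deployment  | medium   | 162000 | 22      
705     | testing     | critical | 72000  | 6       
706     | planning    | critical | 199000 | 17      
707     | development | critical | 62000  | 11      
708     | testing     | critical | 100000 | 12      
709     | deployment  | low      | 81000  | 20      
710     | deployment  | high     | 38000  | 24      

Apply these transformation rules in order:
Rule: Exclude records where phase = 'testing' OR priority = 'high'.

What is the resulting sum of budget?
809000

Step 1: Find records where phase = 'testing' OR priority = 'high'
Step 2: 3 records match, summing to 210000
Step 3: Original sum: 1019000
Step 4: Remaining sum = 1019000 - 210000 = 809000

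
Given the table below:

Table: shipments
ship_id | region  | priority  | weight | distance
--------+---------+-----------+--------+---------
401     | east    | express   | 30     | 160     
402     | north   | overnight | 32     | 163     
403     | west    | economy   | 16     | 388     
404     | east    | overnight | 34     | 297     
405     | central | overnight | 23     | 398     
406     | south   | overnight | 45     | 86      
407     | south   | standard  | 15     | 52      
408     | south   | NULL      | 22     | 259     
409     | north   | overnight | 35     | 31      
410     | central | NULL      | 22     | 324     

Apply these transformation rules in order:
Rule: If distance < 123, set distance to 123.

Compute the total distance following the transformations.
2358

Step 1: 3 records have distance < 123
Step 2: These records originally summed to 169
Step 3: After setting to minimum: 3 × 123 = 369
Step 4: Unaffected records sum: 1989
Step 5: Final sum = 369 + 1989 = 2358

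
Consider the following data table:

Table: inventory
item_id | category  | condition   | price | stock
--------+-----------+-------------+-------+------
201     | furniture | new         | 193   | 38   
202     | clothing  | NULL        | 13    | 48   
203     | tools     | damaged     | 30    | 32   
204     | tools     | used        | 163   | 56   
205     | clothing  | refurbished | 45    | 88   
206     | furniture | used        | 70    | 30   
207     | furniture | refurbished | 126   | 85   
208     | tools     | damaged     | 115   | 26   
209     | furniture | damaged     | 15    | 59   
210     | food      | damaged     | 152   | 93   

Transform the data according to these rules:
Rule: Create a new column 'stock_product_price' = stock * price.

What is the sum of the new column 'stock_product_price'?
52827

Step 1: For each record, compute stock * price
Example calculations:
  38 * 193 = 7334
  48 * 13 = 624
  32 * 30 = 960
  ...
Step 2: Sum all derived values
Step 3: Total = 52827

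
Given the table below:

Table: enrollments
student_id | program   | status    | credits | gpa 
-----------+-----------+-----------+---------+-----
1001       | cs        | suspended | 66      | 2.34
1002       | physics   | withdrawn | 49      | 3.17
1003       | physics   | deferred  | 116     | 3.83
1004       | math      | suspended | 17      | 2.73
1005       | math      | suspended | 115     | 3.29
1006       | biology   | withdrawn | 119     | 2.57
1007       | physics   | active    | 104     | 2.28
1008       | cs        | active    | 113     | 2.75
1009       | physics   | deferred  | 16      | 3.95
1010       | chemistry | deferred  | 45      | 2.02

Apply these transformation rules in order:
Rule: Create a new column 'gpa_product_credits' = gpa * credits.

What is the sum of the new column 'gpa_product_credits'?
2186.61

Step 1: For each record, compute gpa * credits
Example calculations:
  2.34 * 66 = 154.44
  3.17 * 49 = 155.33
  3.83 * 116 = 444.28
  ...
Step 2: Sum all derived values
Step 3: Total = 2186.61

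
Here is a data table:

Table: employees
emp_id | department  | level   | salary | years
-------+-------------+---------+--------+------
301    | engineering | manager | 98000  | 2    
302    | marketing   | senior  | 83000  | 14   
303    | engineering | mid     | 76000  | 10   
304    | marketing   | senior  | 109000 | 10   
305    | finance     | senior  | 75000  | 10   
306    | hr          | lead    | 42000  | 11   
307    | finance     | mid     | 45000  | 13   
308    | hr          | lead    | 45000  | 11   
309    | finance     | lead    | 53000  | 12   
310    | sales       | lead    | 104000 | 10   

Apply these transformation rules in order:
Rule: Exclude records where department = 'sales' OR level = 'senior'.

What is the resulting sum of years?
59

Step 1: Find records where department = 'sales' OR level = 'senior'
Step 2: 4 records match, summing to 44
Step 3: Original sum: 103
Step 4: Remaining sum = 103 - 44 = 59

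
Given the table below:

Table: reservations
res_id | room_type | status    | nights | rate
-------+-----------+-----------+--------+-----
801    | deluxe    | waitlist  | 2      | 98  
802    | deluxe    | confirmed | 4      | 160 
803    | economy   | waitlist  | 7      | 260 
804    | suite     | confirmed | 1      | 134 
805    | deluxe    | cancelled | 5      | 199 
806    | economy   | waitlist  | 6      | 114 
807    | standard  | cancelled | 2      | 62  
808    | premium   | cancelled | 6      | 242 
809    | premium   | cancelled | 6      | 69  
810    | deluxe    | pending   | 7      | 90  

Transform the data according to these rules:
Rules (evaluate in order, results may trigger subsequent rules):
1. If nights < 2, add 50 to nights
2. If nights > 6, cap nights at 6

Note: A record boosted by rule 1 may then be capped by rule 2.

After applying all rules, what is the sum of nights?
49

Step 1: Apply rule 1 to records with nights < 2
  - 1 records get bonus of 50
  - Of these, 1 records then exceed 6 and get capped
Step 2: Apply rule 2 to records with nights > 6
  - 2 records (original) are capped
Step 3: Calculate final sum = 49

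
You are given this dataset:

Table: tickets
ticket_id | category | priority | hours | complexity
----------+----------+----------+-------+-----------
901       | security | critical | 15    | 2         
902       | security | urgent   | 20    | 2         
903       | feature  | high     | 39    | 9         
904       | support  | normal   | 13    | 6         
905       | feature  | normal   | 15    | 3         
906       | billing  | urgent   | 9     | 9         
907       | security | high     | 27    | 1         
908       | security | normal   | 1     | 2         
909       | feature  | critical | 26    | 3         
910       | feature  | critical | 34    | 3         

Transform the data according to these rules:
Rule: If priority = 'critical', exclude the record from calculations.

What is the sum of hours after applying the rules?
124

Step 1: Identify records where priority = 'critical'
Step 2: The excluded records sum to 75
Step 3: Original total hours = 199
Step 4: Remaining total = 199 - 75 = 124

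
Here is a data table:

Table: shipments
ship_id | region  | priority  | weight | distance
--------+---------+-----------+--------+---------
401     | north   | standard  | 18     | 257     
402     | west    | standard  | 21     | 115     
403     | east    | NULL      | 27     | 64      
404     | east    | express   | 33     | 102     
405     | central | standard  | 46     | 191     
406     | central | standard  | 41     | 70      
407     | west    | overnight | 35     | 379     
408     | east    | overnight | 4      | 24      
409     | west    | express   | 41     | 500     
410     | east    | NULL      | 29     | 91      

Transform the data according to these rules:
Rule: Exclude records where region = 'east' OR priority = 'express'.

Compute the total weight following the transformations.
161

Step 1: Find records where region = 'east' OR priority = 'express'
Step 2: 5 records match, summing to 134
Step 3: Original sum: 295
Step 4: Remaining sum = 295 - 134 = 161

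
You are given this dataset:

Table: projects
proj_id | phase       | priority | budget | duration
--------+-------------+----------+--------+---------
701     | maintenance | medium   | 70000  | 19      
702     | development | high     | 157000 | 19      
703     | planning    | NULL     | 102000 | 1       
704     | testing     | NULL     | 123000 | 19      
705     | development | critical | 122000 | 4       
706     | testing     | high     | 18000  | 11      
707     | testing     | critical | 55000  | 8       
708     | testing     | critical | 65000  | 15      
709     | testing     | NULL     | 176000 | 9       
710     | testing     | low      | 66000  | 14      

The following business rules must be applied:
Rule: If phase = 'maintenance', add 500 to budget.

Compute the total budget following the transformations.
954500

Step 1: Count records where phase = 'maintenance': 1
Step 2: Total bonus added: 1 × 500 = 500
Step 3: Original sum of budget: 954000
Step 4: Final sum = 954000 + 500 = 954500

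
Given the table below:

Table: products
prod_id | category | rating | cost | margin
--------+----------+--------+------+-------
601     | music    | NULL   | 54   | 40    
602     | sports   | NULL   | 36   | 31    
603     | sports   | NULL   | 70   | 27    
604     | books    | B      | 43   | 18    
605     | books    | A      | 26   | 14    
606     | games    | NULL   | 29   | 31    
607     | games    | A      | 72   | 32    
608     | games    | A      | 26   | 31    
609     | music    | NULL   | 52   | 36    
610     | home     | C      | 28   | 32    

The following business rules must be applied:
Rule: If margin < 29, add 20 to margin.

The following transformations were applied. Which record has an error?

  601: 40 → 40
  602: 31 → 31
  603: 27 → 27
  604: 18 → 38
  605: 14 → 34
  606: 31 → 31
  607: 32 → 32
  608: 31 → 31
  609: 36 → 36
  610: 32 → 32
Record 603 has an error. The correct transformed value should be 47, not 27.

Step 1: Check each record against the rule
Step 2: Record 603 has margin = 27
Step 3: Since 27 < 29, the bonus should have been applied
Step 4: Correct value = 47, but claimed value = 27
Conclusion: Record 603 has the error.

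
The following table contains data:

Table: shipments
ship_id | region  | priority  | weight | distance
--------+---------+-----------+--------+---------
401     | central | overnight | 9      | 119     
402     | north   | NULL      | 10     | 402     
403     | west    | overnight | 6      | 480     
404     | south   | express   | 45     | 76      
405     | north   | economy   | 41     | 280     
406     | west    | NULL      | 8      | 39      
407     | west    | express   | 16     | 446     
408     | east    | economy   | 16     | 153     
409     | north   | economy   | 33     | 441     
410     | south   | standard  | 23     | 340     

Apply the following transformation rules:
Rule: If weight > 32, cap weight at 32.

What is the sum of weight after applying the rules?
184

Step 1: 3 records have weight > 32
Step 2: These records originally summed to 119
Step 3: After capping: 3 × 32 = 96
Step 4: Unaffected records sum: 88
Step 5: Final sum = 96 + 88 = 184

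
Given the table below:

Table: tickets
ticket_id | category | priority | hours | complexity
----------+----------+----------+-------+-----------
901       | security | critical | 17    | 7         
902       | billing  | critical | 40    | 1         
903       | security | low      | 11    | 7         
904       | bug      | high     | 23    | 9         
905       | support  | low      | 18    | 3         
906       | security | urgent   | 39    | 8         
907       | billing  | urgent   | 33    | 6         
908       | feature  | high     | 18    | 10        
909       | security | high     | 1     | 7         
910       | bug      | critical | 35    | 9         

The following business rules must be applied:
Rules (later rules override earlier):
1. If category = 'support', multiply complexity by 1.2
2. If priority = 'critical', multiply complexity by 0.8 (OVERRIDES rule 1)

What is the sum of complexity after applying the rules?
64.2

Step 1: Rule 2 takes priority for records with priority = 'critical'
  - 3 records: 17 × 0.8 = 13.6
Step 2: Rule 1 applies to remaining records with category = 'support'
  - 1 records: 3 × 1.2 = 3.6
Step 3: Other records unchanged: 47
Step 4: Final sum = 13.6 + 3.6 + 47 = 64.2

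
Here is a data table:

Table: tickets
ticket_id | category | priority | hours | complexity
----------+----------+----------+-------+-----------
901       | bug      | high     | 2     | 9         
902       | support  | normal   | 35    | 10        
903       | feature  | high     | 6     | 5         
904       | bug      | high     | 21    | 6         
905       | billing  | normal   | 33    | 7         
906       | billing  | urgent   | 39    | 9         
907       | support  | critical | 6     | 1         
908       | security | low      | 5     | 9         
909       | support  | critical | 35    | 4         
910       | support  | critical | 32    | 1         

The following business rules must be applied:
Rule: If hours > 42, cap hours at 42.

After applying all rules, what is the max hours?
39

Step 1: Original maximum hours = 39
Step 2: Check cap of 42 against maximum
Step 3: No records exceed the cap (max 39 <= cap 42), so no capping applies
Step 4: Maximum after transformation = 39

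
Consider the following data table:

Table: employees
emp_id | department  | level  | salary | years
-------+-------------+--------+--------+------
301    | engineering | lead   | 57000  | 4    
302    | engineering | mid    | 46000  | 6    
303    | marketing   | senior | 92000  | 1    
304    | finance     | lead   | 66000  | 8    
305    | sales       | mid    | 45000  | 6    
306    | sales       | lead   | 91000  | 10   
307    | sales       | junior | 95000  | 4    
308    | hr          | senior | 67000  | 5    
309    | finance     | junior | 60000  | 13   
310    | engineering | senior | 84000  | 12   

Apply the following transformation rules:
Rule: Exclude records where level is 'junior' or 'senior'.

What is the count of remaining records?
5

Step 1: Count records to exclude
  - 2 (junior) + 3 (senior) = 5 records
Step 2: Total records: 10
Step 3: Remaining = 10 - 5 = 5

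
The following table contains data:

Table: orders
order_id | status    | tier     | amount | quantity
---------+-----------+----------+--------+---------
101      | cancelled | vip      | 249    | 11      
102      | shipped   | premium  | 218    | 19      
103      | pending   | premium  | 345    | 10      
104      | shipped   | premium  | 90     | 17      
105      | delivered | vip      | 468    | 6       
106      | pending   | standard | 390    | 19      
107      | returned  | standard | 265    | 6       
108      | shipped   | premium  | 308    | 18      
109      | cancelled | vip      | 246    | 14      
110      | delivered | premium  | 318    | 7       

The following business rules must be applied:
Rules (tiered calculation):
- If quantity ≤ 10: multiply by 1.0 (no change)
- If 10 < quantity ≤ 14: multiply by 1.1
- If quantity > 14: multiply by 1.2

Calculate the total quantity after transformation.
144.1

Step 1: Tier 1 (quantity ≤ 10): 4 records, sum = 29 × 1.0 = 29.0
Step 2: Tier 2 (10 < quantity ≤ 14): 2 records, sum = 25 × 1.1 = 27.5
Step 3: Tier 3 (quantity > 14): 4 records, sum = 73 × 1.2 = 87.6
Step 4: Final sum = 29.0 + 27.5 + 87.6 = 144.1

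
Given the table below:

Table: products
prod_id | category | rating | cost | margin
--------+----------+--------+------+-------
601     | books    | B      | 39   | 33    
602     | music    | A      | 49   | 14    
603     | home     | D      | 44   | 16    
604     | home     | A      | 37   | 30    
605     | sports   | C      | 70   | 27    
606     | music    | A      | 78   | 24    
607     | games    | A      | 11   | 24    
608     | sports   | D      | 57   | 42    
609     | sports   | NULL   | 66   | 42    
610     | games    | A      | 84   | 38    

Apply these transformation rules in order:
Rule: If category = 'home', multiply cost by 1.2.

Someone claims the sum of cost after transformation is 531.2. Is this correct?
No, the correct result is 551.2.

Step 1: Calculate the correct sum after transformation
Step 2: Apply multiplier 1.2 to records where category = 'home'
Step 3: Correct result = 551.2
Step 4: Claimed result = 531.2
Step 5: 551.2 ≠ 531.2
Conclusion: The claimed result is incorrect. The correct answer is 551.2.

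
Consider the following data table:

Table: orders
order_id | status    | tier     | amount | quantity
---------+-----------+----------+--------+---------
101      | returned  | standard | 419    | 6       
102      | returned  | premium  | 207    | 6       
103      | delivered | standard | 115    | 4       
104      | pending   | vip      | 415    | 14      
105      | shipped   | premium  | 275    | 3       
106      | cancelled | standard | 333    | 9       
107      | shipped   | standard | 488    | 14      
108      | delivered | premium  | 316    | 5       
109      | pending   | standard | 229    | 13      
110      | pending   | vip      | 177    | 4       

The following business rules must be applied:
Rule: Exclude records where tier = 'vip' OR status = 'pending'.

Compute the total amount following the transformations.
2153

Step 1: Find records where tier = 'vip' OR status = 'pending'
Step 2: 3 records match, summing to 821
Step 3: Original sum: 2974
Step 4: Remaining sum = 2974 - 821 = 2153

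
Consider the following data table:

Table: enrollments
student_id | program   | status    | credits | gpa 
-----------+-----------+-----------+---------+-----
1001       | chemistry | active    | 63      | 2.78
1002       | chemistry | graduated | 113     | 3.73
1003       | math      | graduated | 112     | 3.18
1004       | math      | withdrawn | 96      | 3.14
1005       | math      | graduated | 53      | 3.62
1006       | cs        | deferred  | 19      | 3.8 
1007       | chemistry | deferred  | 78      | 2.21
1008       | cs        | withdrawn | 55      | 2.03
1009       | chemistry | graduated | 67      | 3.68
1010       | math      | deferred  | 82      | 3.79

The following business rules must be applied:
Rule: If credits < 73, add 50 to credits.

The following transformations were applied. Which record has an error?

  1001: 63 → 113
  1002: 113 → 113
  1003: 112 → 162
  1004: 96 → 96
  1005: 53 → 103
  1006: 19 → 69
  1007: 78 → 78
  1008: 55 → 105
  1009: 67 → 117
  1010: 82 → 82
Record 1003 has an error. The correct transformed value should be 112, not 162.

Step 1: Check each record against the rule
Step 2: Record 1003 has credits = 112
Step 3: Since 112 >= 73, the bonus should not have been applied
Step 4: Correct value = 112, but claimed value = 162
Conclusion: Record 1003 has the error.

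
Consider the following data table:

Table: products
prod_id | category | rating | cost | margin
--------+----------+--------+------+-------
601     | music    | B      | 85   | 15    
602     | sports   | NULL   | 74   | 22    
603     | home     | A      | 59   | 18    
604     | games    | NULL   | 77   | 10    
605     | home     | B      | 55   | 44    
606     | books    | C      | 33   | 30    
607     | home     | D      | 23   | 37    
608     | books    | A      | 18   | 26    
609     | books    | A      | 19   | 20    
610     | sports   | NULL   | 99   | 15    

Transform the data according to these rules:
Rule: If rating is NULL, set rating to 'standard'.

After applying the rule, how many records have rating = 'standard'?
3

Step 1: Count records where rating IS NULL
Step 2: Found 3 records with NULL rating
Step 3: These records will have rating set to 'standard'
Step 4: Records already having rating = 'standard': 0
Step 5: Answer: 3 + 0 = 3 records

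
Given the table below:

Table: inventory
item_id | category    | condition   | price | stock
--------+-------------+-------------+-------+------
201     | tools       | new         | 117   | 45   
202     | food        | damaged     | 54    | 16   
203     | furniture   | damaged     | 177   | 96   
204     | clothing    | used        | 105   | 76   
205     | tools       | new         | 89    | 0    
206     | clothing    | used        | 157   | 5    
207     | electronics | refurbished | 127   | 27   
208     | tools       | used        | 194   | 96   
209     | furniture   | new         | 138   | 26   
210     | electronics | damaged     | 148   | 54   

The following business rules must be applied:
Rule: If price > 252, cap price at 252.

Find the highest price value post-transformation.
194

Step 1: Original maximum price = 194
Step 2: Check cap of 252 against maximum
Step 3: No records exceed the cap (max 194 <= cap 252), so no capping applies
Step 4: Maximum after transformation = 194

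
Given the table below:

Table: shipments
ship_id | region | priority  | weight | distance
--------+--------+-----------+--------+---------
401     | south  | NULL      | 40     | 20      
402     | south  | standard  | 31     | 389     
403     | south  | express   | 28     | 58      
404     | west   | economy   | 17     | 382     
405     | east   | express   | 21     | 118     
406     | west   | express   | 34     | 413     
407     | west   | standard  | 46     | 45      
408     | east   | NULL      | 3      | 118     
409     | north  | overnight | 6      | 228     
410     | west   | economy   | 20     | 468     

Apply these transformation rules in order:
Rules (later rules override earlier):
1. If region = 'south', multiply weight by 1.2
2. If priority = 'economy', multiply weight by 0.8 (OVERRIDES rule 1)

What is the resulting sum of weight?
258.4

Step 1: Rule 2 takes priority for records with priority = 'economy'
  - 2 records: 37 × 0.8 = 29.6
Step 2: Rule 1 applies to remaining records with region = 'south'
  - 3 records: 99 × 1.2 = 118.8
Step 3: Other records unchanged: 110
Step 4: Final sum = 29.6 + 118.8 + 110 = 258.4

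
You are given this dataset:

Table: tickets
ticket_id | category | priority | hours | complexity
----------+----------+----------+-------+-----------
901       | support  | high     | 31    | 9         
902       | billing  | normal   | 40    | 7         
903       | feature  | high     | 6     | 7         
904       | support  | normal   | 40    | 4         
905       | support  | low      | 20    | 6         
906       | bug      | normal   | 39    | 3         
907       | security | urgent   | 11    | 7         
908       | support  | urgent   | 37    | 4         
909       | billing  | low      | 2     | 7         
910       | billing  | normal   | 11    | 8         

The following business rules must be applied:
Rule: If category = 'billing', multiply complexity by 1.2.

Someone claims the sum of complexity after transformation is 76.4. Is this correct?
No, the correct result is 66.4.

Step 1: Calculate the correct sum after transformation
Step 2: Apply multiplier 1.2 to records where category = 'billing'
Step 3: Correct result = 66.4
Step 4: Claimed result = 76.4
Step 5: 66.4 ≠ 76.4
Conclusion: The claimed result is incorrect. The correct answer is 66.4.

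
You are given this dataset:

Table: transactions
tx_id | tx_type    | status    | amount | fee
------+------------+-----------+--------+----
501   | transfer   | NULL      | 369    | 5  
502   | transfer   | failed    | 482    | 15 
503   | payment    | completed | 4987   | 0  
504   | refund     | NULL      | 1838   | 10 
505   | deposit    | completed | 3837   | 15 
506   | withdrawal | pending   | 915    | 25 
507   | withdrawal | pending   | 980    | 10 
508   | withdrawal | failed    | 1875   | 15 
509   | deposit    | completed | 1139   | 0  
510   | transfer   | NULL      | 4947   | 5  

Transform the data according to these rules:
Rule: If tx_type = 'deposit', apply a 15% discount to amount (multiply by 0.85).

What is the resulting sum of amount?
20622.6

Step 1: Records with tx_type = 'deposit' have total amount = 4976
Step 2: Apply multiplier: 4976 × 0.85 = 4229.6
Step 3: Other records total: 16393
Step 4: Final sum = 4229.6 + 16393 = 20622.6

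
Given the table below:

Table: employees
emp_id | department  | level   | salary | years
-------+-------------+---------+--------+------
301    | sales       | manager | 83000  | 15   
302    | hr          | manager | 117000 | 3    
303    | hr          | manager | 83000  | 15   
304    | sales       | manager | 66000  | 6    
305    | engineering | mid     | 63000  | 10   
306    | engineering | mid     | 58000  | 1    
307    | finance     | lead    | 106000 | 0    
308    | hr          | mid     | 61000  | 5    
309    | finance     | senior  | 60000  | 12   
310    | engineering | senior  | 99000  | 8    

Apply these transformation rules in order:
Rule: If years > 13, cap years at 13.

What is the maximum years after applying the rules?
13

Step 1: Original maximum years = 15
Step 2: Apply cap at 13
Step 3: 2 records had years > 13 and were capped
Step 4: Maximum after transformation = 13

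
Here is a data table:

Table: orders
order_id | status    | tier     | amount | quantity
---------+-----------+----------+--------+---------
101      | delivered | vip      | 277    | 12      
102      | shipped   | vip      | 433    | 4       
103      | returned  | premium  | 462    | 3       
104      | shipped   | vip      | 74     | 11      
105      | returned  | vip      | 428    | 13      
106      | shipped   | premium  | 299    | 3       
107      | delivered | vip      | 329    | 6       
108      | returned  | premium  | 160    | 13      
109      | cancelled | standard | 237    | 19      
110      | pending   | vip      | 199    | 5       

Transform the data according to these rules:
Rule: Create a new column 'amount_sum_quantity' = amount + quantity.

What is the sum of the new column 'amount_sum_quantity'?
2987

Step 1: For each record, compute amount + quantity
Example calculations:
  277 + 12 = 289
  433 + 4 = 437
  462 + 3 = 465
  ...
Step 2: Sum all derived values
Step 3: Total = 2987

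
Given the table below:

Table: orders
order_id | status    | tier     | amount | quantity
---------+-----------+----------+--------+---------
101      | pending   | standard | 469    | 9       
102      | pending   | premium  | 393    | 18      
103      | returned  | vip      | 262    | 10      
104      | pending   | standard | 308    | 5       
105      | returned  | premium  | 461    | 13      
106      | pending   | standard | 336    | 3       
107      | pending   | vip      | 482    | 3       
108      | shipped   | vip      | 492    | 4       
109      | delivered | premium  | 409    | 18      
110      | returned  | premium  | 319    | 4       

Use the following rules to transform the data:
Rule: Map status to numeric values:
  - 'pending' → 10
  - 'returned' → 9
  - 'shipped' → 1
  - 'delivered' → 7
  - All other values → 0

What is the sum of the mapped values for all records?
85

Step 1: Apply mapping to each record
Step 2: Count by status:
  'pending': 5 records × 10 = 50
  'returned': 3 records × 9 = 27
  'shipped': 1 records × 1 = 1
  'delivered': 1 records × 7 = 7
Step 3: Sum all mapped values = 85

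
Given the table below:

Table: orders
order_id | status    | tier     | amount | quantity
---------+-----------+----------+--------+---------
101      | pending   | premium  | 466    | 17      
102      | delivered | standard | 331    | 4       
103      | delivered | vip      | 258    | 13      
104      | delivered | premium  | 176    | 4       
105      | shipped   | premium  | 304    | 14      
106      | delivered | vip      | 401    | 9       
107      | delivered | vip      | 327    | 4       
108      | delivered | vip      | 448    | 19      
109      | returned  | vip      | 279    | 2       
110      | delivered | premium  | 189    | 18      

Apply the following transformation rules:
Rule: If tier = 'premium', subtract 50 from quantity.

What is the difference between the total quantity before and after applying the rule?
200

Step 1: Original sum of quantity = 104
Step 2: 4 records have tier = 'premium'
Step 3: Each affected record changes by -50
Step 4: Total change = 4 × -50 = -200
Step 5: New sum = 104 + -200 = -96
Step 6: Difference = |-96 - 104| = 200
        (Sum decreased by 200)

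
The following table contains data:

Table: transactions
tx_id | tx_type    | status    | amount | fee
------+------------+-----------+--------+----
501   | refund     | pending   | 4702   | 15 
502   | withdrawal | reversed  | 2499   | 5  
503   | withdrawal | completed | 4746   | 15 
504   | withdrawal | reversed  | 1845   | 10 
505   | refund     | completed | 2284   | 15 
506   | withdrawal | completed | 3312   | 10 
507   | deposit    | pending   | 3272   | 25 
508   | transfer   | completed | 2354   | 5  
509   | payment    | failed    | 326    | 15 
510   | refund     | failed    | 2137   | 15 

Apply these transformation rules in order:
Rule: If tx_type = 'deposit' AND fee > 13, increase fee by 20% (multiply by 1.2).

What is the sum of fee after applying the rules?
135.0

Step 1: Find records where tx_type = 'deposit' AND fee > 13
Step 2: 1 records match, summing to 25
Step 3: After multiplier: 25 × 1.2 = 30.0
Step 4: Unaffected records sum: 105
Step 5: Final sum = 30.0 + 105 = 135.0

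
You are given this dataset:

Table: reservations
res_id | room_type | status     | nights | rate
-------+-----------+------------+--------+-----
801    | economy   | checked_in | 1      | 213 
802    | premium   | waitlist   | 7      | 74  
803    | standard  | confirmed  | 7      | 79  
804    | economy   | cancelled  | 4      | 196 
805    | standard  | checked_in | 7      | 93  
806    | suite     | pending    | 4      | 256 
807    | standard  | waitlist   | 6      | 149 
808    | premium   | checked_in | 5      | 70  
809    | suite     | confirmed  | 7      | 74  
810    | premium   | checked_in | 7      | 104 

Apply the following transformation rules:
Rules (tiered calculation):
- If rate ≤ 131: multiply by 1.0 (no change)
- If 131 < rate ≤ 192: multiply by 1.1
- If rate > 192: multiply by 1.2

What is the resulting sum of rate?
1455.9

Step 1: Tier 1 (rate ≤ 131): 6 records, sum = 494 × 1.0 = 494.0
Step 2: Tier 2 (131 < rate ≤ 192): 1 records, sum = 149 × 1.1 = 163.9
Step 3: Tier 3 (rate > 192): 3 records, sum = 665 × 1.2 = 798.0
Step 4: Final sum = 494.0 + 163.9 + 798.0 = 1455.9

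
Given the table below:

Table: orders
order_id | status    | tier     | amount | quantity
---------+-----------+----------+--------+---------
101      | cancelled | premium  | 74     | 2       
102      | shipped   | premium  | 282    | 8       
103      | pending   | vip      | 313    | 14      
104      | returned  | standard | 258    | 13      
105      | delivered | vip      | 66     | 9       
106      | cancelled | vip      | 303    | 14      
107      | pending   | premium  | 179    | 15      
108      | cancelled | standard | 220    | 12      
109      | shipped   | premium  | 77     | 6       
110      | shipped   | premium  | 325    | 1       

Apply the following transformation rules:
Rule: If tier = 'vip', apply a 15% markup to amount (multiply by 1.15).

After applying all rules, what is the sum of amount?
2199.3

Step 1: Records with tier = 'vip' have total amount = 682
Step 2: Apply multiplier: 682 × 1.15 = 784.3
Step 3: Other records total: 1415
Step 4: Final sum = 784.3 + 1415 = 2199.3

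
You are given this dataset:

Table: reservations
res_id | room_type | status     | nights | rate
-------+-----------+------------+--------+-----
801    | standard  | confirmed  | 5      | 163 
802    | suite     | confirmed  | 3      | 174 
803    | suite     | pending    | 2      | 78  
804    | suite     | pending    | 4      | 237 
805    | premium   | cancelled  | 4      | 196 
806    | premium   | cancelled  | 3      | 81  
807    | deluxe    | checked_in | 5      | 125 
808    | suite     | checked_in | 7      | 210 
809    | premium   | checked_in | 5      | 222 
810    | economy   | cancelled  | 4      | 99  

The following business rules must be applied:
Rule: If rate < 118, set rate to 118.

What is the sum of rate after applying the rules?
1681

Step 1: 3 records have rate < 118
Step 2: These records originally summed to 258
Step 3: After setting to minimum: 3 × 118 = 354
Step 4: Unaffected records sum: 1327
Step 5: Final sum = 354 + 1327 = 1681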